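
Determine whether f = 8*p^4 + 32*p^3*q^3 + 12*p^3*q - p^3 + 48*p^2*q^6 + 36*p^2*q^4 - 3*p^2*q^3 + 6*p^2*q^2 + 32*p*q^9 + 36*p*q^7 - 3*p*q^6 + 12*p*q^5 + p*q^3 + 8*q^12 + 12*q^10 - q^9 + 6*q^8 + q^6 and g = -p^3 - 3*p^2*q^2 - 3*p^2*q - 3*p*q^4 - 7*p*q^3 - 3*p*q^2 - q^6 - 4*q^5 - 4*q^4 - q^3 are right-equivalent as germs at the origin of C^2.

Yes.

The Hessian of f at 0 has rank 0. Corank 2; j^3 = -p^3 is a perfect cube, so E-series; the 4-jet and mu = 7 give E_7. The Hessian of g at 0 has rank 0. Corank 2; j^3 = -(p + q)^3 is a perfect cube, so E-series; the 4-jet and mu = 7 give E_7. Both have type E_7, hence right-equivalent.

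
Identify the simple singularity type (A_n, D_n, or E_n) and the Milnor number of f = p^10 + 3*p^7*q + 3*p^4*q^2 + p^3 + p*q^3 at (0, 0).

Type E7, Milnor number mu = 7.

The Hessian of f at 0 is [[0, 0], [0, 0]] with rank 0, so corank 2. A Groebner basis of the Jacobian ideal J(f) in C{p,q} is {p^3, p*q^2, 3*p^2 + q^3}; counting standard monomials gives mu = 7. Corank 2; j^3 = p^3 is a perfect cube, so E-series; the 4-jet and mu = 7 give E_7.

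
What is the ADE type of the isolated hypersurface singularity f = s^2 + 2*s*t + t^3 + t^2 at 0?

The Hessian of f at 0 has rank 1. Corank 1: A-series; mu = 2 gives A_2.

A2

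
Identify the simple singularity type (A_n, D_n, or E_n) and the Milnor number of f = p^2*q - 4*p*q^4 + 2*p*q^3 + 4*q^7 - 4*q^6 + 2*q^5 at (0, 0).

Type D_6, Milnor number mu = 6.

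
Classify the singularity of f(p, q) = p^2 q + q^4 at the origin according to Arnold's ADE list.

D5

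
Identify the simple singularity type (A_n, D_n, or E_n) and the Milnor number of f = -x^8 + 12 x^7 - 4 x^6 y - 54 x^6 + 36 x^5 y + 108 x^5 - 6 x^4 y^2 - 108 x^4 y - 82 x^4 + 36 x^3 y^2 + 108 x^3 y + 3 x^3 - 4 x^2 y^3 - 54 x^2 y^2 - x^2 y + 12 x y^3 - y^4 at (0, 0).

Type D_5, Milnor number mu = 5.

The Hessian of f at 0 is [[0, 0], [0, 0]] with rank 0, so corank 2. A Groebner basis of the Jacobian ideal J(f) in C{x,y} is {x*y^2, x*y/12 + y^3, x^2 - x*y/3}; counting standard monomials gives mu = 5. Corank 2; j^3 = x^2*(3*x - y) has shape L^2 M (L != M), so D-series; mu = 5 gives D_5.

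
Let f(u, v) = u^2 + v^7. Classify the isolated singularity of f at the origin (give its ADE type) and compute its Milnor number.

The Hessian of f at 0 has rank 1. Corank 1: A-series; mu = 6 gives A_6.

Type A6, Milnor number mu = 6.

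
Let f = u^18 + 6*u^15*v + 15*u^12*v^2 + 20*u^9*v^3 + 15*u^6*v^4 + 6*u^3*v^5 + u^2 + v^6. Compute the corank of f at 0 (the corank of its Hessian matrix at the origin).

Hessian at 0 has rank 1.

1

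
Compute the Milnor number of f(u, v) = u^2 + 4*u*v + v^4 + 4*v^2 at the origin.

3

The Hessian of f at 0 has rank 1. Corank 1: A-series; mu = 3 gives A_3.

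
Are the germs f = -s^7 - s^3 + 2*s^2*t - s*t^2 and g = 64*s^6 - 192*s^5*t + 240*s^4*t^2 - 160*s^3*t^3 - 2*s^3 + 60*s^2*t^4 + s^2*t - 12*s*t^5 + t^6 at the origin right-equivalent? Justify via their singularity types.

No.

The Hessian of f at 0 has rank 0. Corank 2; j^3 = -s*(s - t)^2 has shape L^2 M (L != M), so D-series; mu = 8 gives D_8. The Hessian of g at 0 has rank 0. Corank 2; j^3 = -s^2*(2*s - t) has shape L^2 M (L != M), so D-series; mu = 7 gives D_7. f is D_8 but g is D_7, hence not right-equivalent.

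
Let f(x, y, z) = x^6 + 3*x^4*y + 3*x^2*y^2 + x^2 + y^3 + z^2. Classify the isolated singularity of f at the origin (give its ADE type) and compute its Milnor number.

Type A2, Milnor number mu = 2.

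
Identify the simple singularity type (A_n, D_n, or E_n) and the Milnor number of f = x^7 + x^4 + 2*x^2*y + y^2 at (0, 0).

Type A_{6}, Milnor number mu = 6.

The Hessian of f at 0 has rank 1. Corank 1: A-series; mu = 6 gives A_6.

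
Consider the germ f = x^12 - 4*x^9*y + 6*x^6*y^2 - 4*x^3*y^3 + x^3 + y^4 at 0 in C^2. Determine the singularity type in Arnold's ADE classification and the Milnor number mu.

Type E6, Milnor number mu = 6.

The Hessian of f at 0 is [[0, 0], [0, 0]] with rank 0, so corank 2. A Groebner basis of the Jacobian ideal J(f) in C{x,y} is {y^3, x^2}; counting standard monomials gives mu = 6. Corank 2; j^3 = x^3 is a perfect cube, so E-series; the 4-jet and mu = 6 give E_6.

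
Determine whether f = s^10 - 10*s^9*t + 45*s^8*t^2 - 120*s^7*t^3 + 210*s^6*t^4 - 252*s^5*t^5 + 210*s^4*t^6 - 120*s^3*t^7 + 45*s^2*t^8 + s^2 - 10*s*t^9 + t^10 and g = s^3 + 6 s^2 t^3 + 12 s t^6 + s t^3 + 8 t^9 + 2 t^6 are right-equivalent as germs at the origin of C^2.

No.

The Hessian of f at 0 has rank 1. Corank 1: A-series; mu = 9 gives A_9. The Hessian of g at 0 has rank 0. Corank 2; j^3 = s^3 is a perfect cube, so E-series; the 4-jet and mu = 7 give E_7. f is A_9 but g is E_7, hence not right-equivalent.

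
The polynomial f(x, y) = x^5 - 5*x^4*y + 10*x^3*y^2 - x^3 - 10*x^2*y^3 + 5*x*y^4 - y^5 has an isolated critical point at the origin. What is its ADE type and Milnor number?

Type E8, Milnor number mu = 8.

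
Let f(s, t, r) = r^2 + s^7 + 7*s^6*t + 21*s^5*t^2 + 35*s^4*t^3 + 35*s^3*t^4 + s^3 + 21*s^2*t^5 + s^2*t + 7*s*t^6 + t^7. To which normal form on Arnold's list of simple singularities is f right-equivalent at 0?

The Hessian of f at 0 is [[0, 0, 0], [0, 0, 0], [0, 0, 2]] with rank 1, so corank 2. A Groebner basis of the Jacobian ideal J(f) in C{s,t,r} is {-s*t/7 + t^6, s*t^2, s^2 + s*t, r}; counting standard monomials gives mu = 8. Corank 2; j^3 = s^2*(s + t) has shape L^2 M (L != M), so D-series; mu = 8 gives D_8.

D_8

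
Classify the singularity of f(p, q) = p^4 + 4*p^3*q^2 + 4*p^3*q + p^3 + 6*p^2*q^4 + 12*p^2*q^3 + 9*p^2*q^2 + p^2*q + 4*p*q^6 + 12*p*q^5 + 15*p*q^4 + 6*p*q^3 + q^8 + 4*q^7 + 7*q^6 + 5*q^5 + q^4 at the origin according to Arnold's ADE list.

D_5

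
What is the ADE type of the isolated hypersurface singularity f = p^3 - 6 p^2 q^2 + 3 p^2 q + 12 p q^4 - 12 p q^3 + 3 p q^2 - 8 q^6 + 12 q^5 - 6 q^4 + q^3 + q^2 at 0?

A_{2}

The Hessian of f at 0 is [[0, 0], [0, 2]] with rank 1, so corank 1. A Groebner basis of the Jacobian ideal J(f) in C{p,q} is {p^2, q}; counting standard monomials gives mu = 2. Corank 1: A-series; mu = 2 gives A_2.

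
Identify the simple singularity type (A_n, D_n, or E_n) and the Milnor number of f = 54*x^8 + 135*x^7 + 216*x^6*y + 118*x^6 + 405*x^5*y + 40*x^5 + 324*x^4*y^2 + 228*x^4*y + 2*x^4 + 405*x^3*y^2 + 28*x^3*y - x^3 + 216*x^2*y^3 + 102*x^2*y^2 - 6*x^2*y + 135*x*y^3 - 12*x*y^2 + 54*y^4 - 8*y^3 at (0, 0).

Type E7, Milnor number mu = 7.

The Hessian of f at 0 has rank 0. Corank 2; j^3 = -(x + 2*y)^3 is a perfect cube, so E-series; the 4-jet and mu = 7 give E_7.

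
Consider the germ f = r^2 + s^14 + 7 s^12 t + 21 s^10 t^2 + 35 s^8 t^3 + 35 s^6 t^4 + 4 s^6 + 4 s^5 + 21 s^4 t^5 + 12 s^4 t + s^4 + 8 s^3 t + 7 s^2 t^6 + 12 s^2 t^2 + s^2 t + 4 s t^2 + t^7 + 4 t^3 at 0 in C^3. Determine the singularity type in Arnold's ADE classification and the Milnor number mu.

The Hessian of f at 0 has rank 1. Corank 2; j^3 = t*(s + 2*t)^2 has shape L^2 M (L != M), so D-series; mu = 8 gives D_8.

Type D8, Milnor number mu = 8.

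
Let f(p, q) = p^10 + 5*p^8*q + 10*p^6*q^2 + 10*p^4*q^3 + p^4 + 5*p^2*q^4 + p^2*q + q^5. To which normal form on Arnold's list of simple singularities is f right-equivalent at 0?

The Hessian of f at 0 has rank 0. Corank 2; j^3 = p^2*q has shape L^2 M (L != M), so D-series; mu = 6 gives D_6.

D_6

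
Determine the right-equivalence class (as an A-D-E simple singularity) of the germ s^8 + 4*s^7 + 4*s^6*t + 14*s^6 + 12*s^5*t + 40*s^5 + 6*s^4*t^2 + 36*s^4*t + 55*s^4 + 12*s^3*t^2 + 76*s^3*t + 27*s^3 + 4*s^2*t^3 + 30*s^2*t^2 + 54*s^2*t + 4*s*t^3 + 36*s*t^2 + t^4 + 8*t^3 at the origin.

The Hessian of f at 0 is [[0, 0], [0, 0]] with rank 0, so corank 2. A Groebner basis of the Jacobian ideal J(f) in C{s,t} is {s^3 + 27*s^2/4 + 9*s*t + 3*t^2, s^2*t - 9*s^2 - 12*s*t - 4*t^2, 189*s^2/16 + s*t^2 + 63*s*t/4 + 21*t^2/4, -243*s^2/16 - 81*s*t/4 + t^3 - 27*t^2/4}; counting standard monomials gives mu = 6. Corank 2; j^3 = (3*s + 2*t)^3 is a perfect cube, so E-series; the 4-jet and mu = 6 give E_6.

E_6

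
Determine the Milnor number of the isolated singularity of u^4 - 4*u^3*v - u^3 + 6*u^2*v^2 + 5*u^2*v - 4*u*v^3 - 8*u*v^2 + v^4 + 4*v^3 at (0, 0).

The Hessian of f at 0 has rank 0. Corank 2; j^3 = -(u - 2*v)^2*(u - v) has shape L^2 M (L != M), so D-series; mu = 5 gives D_5.

5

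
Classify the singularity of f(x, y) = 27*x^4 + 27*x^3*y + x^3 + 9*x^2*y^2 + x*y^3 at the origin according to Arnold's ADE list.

The Hessian of f at 0 is [[0, 0], [0, 0]] with rank 0, so corank 2. A Groebner basis of the Jacobian ideal J(f) in C{x,y} is {x^2/3 + y^4 + y^3/9, x^3, x^2*y - x^2/9 - y^3/27, 2*x^2/3 + x*y^2 + 2*y^3/9}; counting standard monomials gives mu = 7. Corank 2; j^3 = x^3 is a perfect cube, so E-series; the 4-jet and mu = 7 give E_7.

E7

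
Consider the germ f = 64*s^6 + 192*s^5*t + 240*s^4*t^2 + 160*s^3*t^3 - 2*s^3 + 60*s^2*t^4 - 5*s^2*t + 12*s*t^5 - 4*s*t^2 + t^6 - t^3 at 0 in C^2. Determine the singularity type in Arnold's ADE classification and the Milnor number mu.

The Hessian of f at 0 has rank 0. Corank 2; j^3 = -(s + t)^2*(2*s + t) has shape L^2 M (L != M), so D-series; mu = 7 gives D_7.

Type D_{7}, Milnor number mu = 7.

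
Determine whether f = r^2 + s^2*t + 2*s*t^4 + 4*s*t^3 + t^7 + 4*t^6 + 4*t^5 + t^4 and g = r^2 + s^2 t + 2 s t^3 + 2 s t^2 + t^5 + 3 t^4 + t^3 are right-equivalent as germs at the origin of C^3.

The Hessian of f at 0 has rank 1. Corank 2; j^3 = s^2*t has shape L^2 M (L != M), so D-series; mu = 5 gives D_5. The Hessian of g at 0 has rank 1. Corank 2; j^3 = t*(s + t)^2 has shape L^2 M (L != M), so D-series; mu = 5 gives D_5. Both have type D_5, hence right-equivalent.

Yes.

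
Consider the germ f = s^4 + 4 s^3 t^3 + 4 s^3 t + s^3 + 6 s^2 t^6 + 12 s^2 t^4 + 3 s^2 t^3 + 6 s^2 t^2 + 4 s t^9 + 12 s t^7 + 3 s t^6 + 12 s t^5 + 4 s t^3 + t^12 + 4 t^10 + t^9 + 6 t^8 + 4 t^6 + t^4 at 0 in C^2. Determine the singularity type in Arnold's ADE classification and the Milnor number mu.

Type E_{6}, Milnor number mu = 6.

The Hessian of f at 0 is [[0, 0], [0, 0]] with rank 0, so corank 2. A Groebner basis of the Jacobian ideal J(f) in C{s,t} is {t^4, s*t^2 + t^3/3, s^2}; counting standard monomials gives mu = 6. Corank 2; j^3 = s^3 is a perfect cube, so E-series; the 4-jet and mu = 6 give E_6.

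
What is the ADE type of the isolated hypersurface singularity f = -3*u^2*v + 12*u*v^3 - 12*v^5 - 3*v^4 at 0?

D_5

The Hessian of f at 0 has rank 0. Corank 2; j^3 = -3*u^2*v has shape L^2 M (L != M), so D-series; mu = 5 gives D_5.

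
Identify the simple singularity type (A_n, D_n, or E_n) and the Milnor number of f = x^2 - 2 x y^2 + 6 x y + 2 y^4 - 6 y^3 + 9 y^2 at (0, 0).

Type A3, Milnor number mu = 3.

The Hessian of f at 0 is [[2, 6], [6, 18]] with rank 1, so corank 1. A Groebner basis of the Jacobian ideal J(f) in C{x,y} is {x^2 - 9*x - 27*y, x*y + 3*x + 9*y, -x + y^2 - 3*y}; counting standard monomials gives mu = 3. Corank 1: A-series; mu = 3 gives A_3.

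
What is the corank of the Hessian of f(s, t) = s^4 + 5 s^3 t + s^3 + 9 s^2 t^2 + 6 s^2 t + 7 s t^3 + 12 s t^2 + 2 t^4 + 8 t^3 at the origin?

2

Hessian at 0 has rank 0.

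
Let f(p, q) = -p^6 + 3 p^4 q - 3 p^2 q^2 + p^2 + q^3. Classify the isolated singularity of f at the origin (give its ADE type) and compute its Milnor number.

The Hessian of f at 0 has rank 1. Corank 1: A-series; mu = 2 gives A_2.

Type A_{2}, Milnor number mu = 2.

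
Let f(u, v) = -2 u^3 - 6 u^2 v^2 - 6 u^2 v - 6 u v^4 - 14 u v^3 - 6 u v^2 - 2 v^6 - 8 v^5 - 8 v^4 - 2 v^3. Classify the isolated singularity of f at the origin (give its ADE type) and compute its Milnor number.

The Hessian of f at 0 is [[0, 0], [0, 0]] with rank 0, so corank 2. A Groebner basis of the Jacobian ideal J(f) in C{u,v} is {-u^2 - 2*u*v + v^4 - v^3/3 - v^2, u^3 + 2*u^2 + 4*u*v + 5*v^3/3 + 2*v^2, u^2*v - 5*u^2/3 - 10*u*v/3 - 14*v^3/9 - 5*v^2/3, u^2 + u*v^2 + 2*u*v + 4*v^3/3 + v^2}; counting standard monomials gives mu = 7. Corank 2; j^3 = -2*(u + v)^3 is a perfect cube, so E-series; the 4-jet and mu = 7 give E_7.

Type E7, Milnor number mu = 7.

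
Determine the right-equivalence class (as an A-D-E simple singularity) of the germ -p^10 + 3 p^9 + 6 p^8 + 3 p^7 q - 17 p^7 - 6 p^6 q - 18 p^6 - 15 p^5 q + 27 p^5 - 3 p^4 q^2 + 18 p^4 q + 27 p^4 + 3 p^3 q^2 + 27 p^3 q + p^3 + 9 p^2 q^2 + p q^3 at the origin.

E_7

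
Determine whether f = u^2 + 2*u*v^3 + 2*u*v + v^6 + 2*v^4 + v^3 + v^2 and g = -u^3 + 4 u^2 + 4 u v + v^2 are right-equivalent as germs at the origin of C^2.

Yes.

The Hessian of f at 0 has rank 1. Corank 1: A-series; mu = 2 gives A_2. The Hessian of g at 0 has rank 1. Corank 1: A-series; mu = 2 gives A_2. Both have type A_2, hence right-equivalent.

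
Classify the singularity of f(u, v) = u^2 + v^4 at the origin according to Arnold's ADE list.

A3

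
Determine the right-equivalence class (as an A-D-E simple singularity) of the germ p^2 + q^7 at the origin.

A_6

The Hessian of f at 0 is [[2, 0], [0, 0]] with rank 1, so corank 1. A Groebner basis of the Jacobian ideal J(f) in C{p,q} is {q^6, p}; counting standard monomials gives mu = 6. Corank 1: A-series; mu = 6 gives A_6.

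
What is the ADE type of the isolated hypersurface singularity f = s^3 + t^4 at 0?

The Hessian of f at 0 is [[0, 0], [0, 0]] with rank 0, so corank 2. A Groebner basis of the Jacobian ideal J(f) in C{s,t} is {t^3, s^2}; counting standard monomials gives mu = 6. Corank 2; j^3 = s^3 is a perfect cube, so E-series; the 4-jet and mu = 6 give E_6.

E6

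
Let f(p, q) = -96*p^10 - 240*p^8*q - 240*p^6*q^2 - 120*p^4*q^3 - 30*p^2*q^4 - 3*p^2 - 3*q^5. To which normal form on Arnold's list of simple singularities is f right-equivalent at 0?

The Hessian of f at 0 is [[-6, 0], [0, 0]] with rank 1, so corank 1. A Groebner basis of the Jacobian ideal J(f) in C{p,q} is {q^4, p}; counting standard monomials gives mu = 4. Corank 1: A-series; mu = 4 gives A_4.

A_{4}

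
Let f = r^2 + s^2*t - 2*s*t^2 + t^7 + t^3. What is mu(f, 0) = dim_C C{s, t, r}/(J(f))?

The Hessian of f at 0 has rank 1. Corank 2; j^3 = t*(s - t)^2 has shape L^2 M (L != M), so D-series; mu = 8 gives D_8.

8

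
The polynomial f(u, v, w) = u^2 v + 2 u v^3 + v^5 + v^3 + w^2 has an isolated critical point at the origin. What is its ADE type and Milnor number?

Type D_{4}, Milnor number mu = 4.

The Hessian of f at 0 has rank 1. Corank 2; j^3 = v*(u^2 + v^2) splits into three distinct lines over C (the quadratic factor has nonzero discriminant), so D_4.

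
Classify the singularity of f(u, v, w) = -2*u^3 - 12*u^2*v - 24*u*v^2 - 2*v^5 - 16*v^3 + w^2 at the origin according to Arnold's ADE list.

The Hessian of f at 0 has rank 1. Corank 2; j^3 = -2*(u + 2*v)^3 is a perfect cube, so E-series; the 5-jet and mu = 8 give E_8.

E_8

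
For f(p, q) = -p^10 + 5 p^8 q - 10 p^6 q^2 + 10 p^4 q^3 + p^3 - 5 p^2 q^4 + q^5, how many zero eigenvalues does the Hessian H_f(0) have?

Hessian at 0 has rank 0.

2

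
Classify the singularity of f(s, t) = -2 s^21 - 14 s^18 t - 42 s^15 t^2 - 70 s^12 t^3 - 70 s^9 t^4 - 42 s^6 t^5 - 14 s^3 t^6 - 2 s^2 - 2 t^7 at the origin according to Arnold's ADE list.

A6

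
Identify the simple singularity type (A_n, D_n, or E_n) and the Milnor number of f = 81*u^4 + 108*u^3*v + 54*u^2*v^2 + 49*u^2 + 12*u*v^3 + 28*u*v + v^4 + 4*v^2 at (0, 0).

The Hessian of f at 0 has rank 1. Corank 1: A-series; mu = 3 gives A_3.

Type A_{3}, Milnor number mu = 3.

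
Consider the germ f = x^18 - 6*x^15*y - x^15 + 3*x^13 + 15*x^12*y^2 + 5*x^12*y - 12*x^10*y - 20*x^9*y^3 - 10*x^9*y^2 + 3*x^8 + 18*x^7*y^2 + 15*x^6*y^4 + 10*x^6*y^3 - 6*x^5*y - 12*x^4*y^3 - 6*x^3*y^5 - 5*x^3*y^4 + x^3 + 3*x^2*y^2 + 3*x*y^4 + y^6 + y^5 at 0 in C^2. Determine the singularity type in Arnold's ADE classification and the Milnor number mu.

Type E8, Milnor number mu = 8.

The Hessian of f at 0 has rank 0. Corank 2; j^3 = x^3 is a perfect cube, so E-series; the 5-jet and mu = 8 give E_8.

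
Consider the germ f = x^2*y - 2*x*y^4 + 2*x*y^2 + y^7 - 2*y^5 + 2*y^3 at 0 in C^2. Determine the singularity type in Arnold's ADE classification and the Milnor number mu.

Type D_{4}, Milnor number mu = 4.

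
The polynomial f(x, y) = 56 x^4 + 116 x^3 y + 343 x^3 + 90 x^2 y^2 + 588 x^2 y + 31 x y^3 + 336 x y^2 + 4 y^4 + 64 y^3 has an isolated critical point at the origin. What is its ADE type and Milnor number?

Type E_7, Milnor number mu = 7.

The Hessian of f at 0 is [[0, 0], [0, 0]] with rank 0, so corank 2. A Groebner basis of the Jacobian ideal J(f) in C{x,y} is {17294403*x^2/4 + 4941258*x*y + y^4 - 343*y^3/4 + 1411788*y^2, x^3 + 2205*x^2 + 2520*x*y + y^3/7 + 720*y^2, x^2*y - 10633*x^2/4 - 3038*x*y - 23*y^3/84 - 868*y^2, 2401*x^2 + x*y^2 + 2744*x*y + 11*y^3/21 + 784*y^2}; counting standard monomials gives mu = 7. Corank 2; j^3 = (7*x + 4*y)^3 is a perfect cube, so E-series; the 4-jet and mu = 7 give E_7.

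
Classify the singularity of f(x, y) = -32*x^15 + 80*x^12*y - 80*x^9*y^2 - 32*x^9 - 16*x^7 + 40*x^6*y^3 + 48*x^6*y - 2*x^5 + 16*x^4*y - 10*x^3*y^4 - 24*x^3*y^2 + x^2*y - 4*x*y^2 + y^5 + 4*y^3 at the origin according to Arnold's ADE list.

D_6

The Hessian of f at 0 has rank 0. Corank 2; j^3 = y*(x - 2*y)^2 has shape L^2 M (L != M), so D-series; mu = 6 gives D_6.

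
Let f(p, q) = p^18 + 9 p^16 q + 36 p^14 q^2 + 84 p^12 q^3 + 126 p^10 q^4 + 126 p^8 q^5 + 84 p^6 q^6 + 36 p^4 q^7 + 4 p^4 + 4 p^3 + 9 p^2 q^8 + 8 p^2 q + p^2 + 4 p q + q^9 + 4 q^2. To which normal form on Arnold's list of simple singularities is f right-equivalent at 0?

The Hessian of f at 0 has rank 1. Corank 1: A-series; mu = 8 gives A_8.

A8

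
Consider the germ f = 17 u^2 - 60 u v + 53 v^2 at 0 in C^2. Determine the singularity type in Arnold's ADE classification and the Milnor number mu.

The Hessian of f at 0 has rank 2. Corank 0: nondegenerate Morse point, so A_1.

Type A1, Milnor number mu = 1.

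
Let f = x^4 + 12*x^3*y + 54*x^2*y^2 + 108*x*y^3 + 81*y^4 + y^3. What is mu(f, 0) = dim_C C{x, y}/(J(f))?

6

The Hessian of f at 0 is [[0, 0], [0, 0]] with rank 0, so corank 2. A Groebner basis of the Jacobian ideal J(f) in C{x,y} is {x^3 + 9*x^2*y, y^2}; counting standard monomials gives mu = 6. Corank 2; j^3 = y^3 is a perfect cube, so E-series; the 4-jet and mu = 6 give E_6.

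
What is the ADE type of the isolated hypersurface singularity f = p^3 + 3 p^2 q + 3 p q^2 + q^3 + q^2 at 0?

A_{2}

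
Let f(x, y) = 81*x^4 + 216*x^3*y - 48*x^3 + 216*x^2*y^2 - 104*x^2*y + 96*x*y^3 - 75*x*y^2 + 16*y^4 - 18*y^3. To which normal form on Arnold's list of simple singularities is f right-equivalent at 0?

D_{5}

The Hessian of f at 0 has rank 0. Corank 2; j^3 = -(3*x + 2*y)*(4*x + 3*y)^2 has shape L^2 M (L != M), so D-series; mu = 5 gives D_5.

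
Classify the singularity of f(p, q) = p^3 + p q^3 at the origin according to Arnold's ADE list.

The Hessian of f at 0 is [[0, 0], [0, 0]] with rank 0, so corank 2. A Groebner basis of the Jacobian ideal J(f) in C{p,q} is {p^3, p*q^2, 3*p^2 + q^3}; counting standard monomials gives mu = 7. Corank 2; j^3 = p^3 is a perfect cube, so E-series; the 4-jet and mu = 7 give E_7.

E_7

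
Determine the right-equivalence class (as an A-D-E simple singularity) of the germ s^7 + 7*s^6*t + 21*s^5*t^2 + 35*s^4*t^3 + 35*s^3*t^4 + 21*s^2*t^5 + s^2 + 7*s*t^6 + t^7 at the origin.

The Hessian of f at 0 has rank 1. Corank 1: A-series; mu = 6 gives A_6.

A6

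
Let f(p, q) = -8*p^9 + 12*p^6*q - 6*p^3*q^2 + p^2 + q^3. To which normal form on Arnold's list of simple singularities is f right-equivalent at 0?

A2

The Hessian of f at 0 is [[2, 0], [0, 0]] with rank 1, so corank 1. A Groebner basis of the Jacobian ideal J(f) in C{p,q} is {q^2, p}; counting standard monomials gives mu = 2. Corank 1: A-series; mu = 2 gives A_2.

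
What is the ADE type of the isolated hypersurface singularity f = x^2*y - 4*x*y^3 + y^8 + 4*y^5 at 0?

D_{9}

The Hessian of f at 0 has rank 0. Corank 2; j^3 = x^2*y has shape L^2 M (L != M), so D-series; mu = 9 gives D_9.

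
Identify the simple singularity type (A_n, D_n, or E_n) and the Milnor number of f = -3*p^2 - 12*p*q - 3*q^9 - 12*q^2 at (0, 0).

The Hessian of f at 0 has rank 1. Corank 1: A-series; mu = 8 gives A_8.

Type A8, Milnor number mu = 8.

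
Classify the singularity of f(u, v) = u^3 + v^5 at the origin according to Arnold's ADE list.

E8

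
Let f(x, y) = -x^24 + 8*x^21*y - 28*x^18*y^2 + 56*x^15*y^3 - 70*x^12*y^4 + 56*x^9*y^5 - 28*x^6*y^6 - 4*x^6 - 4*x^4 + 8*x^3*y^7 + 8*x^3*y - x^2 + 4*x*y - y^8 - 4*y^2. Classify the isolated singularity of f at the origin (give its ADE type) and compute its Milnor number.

The Hessian of f at 0 is [[-2, 4], [4, -8]] with rank 1, so corank 1. A Groebner basis of the Jacobian ideal J(f) in C{x,y} is {-3*x^2/32 + 7*x*y/16 + y^4 - y^2/2, x^3 + x/2 - y, x^2*y + x/6 - 4*y^3/3 - y/3, x*y^2 + x/24 - 4*y^3/3 - y/12}; counting standard monomials gives mu = 7. Corank 1: A-series; mu = 7 gives A_7.

Type A7, Milnor number mu = 7.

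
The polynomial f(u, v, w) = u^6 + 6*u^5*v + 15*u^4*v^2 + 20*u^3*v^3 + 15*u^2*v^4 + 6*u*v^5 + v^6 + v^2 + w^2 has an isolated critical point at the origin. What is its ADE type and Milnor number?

Type A_{5}, Milnor number mu = 5.

The Hessian of f at 0 is [[0, 0, 0], [0, 2, 0], [0, 0, 2]] with rank 2, so corank 1. A Groebner basis of the Jacobian ideal J(f) in C{u,v,w} is {u^5, v, w}; counting standard monomials gives mu = 5. Corank 1: A-series; mu = 5 gives A_5.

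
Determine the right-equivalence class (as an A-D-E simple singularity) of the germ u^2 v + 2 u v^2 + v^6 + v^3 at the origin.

D_{7}

The Hessian of f at 0 has rank 0. Corank 2; j^3 = v*(u + v)^2 has shape L^2 M (L != M), so D-series; mu = 7 gives D_7.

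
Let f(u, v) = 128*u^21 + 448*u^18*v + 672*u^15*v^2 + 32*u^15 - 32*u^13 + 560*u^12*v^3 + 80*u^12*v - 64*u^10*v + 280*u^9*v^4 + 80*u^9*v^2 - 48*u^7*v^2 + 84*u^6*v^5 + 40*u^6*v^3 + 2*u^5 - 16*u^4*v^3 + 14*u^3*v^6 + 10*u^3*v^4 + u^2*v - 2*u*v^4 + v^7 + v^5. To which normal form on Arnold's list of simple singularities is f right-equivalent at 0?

D_6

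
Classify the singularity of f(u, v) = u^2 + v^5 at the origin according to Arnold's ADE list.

The Hessian of f at 0 is [[2, 0], [0, 0]] with rank 1, so corank 1. A Groebner basis of the Jacobian ideal J(f) in C{u,v} is {v^4, u}; counting standard monomials gives mu = 4. Corank 1: A-series; mu = 4 gives A_4.

A_{4}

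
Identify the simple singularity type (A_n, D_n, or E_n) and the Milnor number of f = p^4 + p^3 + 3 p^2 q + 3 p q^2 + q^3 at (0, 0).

Type E_{6}, Milnor number mu = 6.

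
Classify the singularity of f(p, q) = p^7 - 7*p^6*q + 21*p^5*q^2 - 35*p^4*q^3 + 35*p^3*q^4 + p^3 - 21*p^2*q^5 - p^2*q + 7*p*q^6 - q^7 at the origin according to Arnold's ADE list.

D_{8}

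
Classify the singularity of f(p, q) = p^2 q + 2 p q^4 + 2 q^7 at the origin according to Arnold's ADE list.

The Hessian of f at 0 has rank 0. Corank 2; j^3 = p^2*q has shape L^2 M (L != M), so D-series; mu = 8 gives D_8.

D_8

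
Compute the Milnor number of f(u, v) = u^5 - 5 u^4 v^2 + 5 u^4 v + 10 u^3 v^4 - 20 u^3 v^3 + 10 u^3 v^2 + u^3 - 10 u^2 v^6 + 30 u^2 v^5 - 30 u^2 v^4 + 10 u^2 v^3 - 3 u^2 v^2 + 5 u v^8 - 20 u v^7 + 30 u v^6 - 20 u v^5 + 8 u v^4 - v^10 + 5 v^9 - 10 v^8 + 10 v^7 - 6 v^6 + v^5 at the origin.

The Hessian of f at 0 has rank 0. Corank 2; j^3 = u^3 is a perfect cube, so E-series; the 5-jet and mu = 8 give E_8.

8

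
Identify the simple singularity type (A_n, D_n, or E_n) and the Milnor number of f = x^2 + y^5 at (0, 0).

Type A_4, Milnor number mu = 4.

The Hessian of f at 0 has rank 1. Corank 1: A-series; mu = 4 gives A_4.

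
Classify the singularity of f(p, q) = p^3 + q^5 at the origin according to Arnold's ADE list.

The Hessian of f at 0 has rank 0. Corank 2; j^3 = p^3 is a perfect cube, so E-series; the 5-jet and mu = 8 give E_8.

E_{8}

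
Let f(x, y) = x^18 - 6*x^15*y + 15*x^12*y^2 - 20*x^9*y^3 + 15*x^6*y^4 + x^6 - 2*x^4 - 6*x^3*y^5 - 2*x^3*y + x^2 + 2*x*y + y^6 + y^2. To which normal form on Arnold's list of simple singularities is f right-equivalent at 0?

A_5

The Hessian of f at 0 has rank 1. Corank 1: A-series; mu = 5 gives A_5.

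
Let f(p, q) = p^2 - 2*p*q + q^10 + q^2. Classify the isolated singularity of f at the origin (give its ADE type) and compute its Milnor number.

Type A9, Milnor number mu = 9.

The Hessian of f at 0 has rank 1. Corank 1: A-series; mu = 9 gives A_9.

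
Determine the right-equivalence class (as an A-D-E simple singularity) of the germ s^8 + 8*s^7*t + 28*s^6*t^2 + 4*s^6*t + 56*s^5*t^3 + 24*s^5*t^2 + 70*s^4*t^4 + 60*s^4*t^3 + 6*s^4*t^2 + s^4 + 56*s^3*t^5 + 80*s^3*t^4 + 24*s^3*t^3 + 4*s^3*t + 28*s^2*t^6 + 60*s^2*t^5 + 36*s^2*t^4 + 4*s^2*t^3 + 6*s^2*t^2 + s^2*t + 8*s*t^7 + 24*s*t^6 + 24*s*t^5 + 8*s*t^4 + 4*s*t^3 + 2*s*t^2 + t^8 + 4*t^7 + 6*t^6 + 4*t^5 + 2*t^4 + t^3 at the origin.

The Hessian of f at 0 is [[0, 0], [0, 0]] with rank 0, so corank 2. A Groebner basis of the Jacobian ideal J(f) in C{s,t} is {s^3 - s^2/4 + t^2/4, s^2/4 + t^3 - t^2/4, s*t + t^2}; counting standard monomials gives mu = 5. Corank 2; j^3 = t*(s + t)^2 has shape L^2 M (L != M), so D-series; mu = 5 gives D_5.

D_5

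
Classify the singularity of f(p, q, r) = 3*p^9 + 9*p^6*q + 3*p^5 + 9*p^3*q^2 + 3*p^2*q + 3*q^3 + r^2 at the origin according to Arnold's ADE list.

The Hessian of f at 0 is [[0, 0, 0], [0, 0, 0], [0, 0, 2]] with rank 1, so corank 2. A Groebner basis of the Jacobian ideal J(f) in C{p,q,r} is {q^3, p^2 + 3*q^2, p*q, r}; counting standard monomials gives mu = 4. Corank 2; j^3 = 3*q*(p^2 + q^2) splits into three distinct lines over C (the quadratic factor has nonzero discriminant), so D_4.

D_4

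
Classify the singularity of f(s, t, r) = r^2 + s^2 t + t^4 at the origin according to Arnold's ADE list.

D_{5}

The Hessian of f at 0 is [[0, 0, 0], [0, 0, 0], [0, 0, 2]] with rank 1, so corank 2. A Groebner basis of the Jacobian ideal J(f) in C{s,t,r} is {s^3, s^2/4 + t^3, s*t, r}; counting standard monomials gives mu = 5. Corank 2; j^3 = s^2*t has shape L^2 M (L != M), so D-series; mu = 5 gives D_5.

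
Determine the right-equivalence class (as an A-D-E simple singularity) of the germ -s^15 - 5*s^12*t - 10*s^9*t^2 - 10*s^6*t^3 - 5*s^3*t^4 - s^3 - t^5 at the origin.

E8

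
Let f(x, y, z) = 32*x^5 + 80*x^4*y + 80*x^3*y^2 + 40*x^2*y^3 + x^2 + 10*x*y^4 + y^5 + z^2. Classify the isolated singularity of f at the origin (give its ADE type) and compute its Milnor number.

Type A_4, Milnor number mu = 4.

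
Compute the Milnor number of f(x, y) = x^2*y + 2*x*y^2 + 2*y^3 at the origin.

The Hessian of f at 0 is [[0, 0], [0, 0]] with rank 0, so corank 2. A Groebner basis of the Jacobian ideal J(f) in C{x,y} is {y^3, x^2 + 2*y^2, x*y + y^2}; counting standard monomials gives mu = 4. Corank 2; j^3 = y*(x^2 + 2*x*y + 2*y^2) splits into three distinct lines over C (the quadratic factor has nonzero discriminant), so D_4.

4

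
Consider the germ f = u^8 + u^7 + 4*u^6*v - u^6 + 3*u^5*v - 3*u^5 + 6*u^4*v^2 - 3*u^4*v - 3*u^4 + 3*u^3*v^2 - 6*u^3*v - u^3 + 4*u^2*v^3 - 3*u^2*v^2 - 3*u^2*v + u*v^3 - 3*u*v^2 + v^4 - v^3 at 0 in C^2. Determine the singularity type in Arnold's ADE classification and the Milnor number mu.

Type E_{7}, Milnor number mu = 7.

The Hessian of f at 0 has rank 0. Corank 2; j^3 = -(u + v)^3 is a perfect cube, so E-series; the 4-jet and mu = 7 give E_7.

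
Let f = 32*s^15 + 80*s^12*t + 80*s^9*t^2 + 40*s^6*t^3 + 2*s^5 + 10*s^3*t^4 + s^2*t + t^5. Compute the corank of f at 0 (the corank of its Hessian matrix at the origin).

2

The Hessian at 0 is [[0, 0], [0, 0]] of rank 0; hence corank 2.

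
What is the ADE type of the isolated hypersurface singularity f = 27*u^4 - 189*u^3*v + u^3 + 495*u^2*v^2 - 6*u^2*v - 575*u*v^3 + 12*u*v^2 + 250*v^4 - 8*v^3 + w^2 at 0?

E_7

The Hessian of f at 0 is [[0, 0, 0], [0, 0, 0], [0, 0, 2]] with rank 1, so corank 2. A Groebner basis of the Jacobian ideal J(f) in C{u,v,w} is {u^2/3 - 4*u*v/3 + v^4 + v^3/9 + 4*v^2/3, u^3 + 22*u^2/3 - 88*u*v/3 - 50*v^3/9 + 88*v^2/3, u^2*v + 23*u^2/9 - 92*u*v/9 - 85*v^3/27 + 92*v^2/9, 2*u^2/3 + u*v^2 - 8*u*v/3 - 16*v^3/9 + 8*v^2/3, w}; counting standard monomials gives mu = 7. Corank 2; j^3 = (u - 2*v)^3 is a perfect cube, so E-series; the 4-jet and mu = 7 give E_7.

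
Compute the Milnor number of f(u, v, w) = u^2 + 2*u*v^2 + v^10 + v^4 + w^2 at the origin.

9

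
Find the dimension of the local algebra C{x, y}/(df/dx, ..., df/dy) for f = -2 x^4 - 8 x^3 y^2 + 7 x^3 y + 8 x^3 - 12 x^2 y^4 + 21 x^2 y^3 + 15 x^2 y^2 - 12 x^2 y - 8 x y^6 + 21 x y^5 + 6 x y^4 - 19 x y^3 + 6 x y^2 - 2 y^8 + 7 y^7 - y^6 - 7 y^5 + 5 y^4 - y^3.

7

The Hessian of f at 0 is [[0, 0], [0, 0]] with rank 0, so corank 2. A Groebner basis of the Jacobian ideal J(f) in C{x,y} is {-256*x^2/277 + 256*x*y/277 + y^4 - 8*y^3/831 - 64*y^2/277, x^3 + 204*x^2/277 - 204*x*y/277 - 65*y^3/554 + 51*y^2/277, x^2*y + 808*x^2/831 - 808*x*y/831 - 598*y^3/2493 + 202*y^2/831, 800*x^2/831 + x*y^2 - 800*x*y/831 - 2443*y^3/4986 + 200*y^2/831}; counting standard monomials gives mu = 7. Corank 2; j^3 = (2*x - y)^3 is a perfect cube, so E-series; the 4-jet and mu = 7 give E_7.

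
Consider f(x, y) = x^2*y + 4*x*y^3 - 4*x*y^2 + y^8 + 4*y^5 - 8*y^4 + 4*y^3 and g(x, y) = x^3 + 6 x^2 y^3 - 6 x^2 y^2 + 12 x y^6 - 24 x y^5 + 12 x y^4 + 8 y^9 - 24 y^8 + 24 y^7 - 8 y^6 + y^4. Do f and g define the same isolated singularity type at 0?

No.

The Hessian of f at 0 has rank 0. Corank 2; j^3 = y*(x - 2*y)^2 has shape L^2 M (L != M), so D-series; mu = 9 gives D_9. The Hessian of g at 0 has rank 0. Corank 2; j^3 = x^3 is a perfect cube, so E-series; the 4-jet and mu = 6 give E_6. f is D_9 but g is E_6, hence not right-equivalent.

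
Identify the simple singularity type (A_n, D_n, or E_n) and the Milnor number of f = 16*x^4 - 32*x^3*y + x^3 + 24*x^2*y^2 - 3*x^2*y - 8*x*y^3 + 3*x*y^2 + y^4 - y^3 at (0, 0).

The Hessian of f at 0 has rank 0. Corank 2; j^3 = (x - y)^3 is a perfect cube, so E-series; the 4-jet and mu = 6 give E_6.

Type E_{6}, Milnor number mu = 6.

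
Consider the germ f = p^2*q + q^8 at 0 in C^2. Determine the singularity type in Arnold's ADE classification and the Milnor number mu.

Type D_{9}, Milnor number mu = 9.

The Hessian of f at 0 is [[0, 0], [0, 0]] with rank 0, so corank 2. A Groebner basis of the Jacobian ideal J(f) in C{p,q} is {p^2/8 + q^7, p^3, p*q}; counting standard monomials gives mu = 9. Corank 2; j^3 = p^2*q has shape L^2 M (L != M), so D-series; mu = 9 gives D_9.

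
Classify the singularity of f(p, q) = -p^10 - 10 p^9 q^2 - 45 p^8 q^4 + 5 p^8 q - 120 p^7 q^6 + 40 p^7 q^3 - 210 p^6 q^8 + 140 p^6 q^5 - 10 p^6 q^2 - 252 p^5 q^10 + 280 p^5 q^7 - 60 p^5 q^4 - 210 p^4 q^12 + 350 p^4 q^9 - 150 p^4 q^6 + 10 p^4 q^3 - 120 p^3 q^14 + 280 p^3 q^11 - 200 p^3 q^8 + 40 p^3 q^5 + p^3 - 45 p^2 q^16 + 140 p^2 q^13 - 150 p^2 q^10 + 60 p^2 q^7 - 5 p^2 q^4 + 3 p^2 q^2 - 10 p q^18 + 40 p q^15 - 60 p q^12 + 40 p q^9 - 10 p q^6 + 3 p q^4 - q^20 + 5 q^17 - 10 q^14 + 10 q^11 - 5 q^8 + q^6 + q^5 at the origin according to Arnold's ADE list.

E_8

The Hessian of f at 0 is [[0, 0], [0, 0]] with rank 0, so corank 2. A Groebner basis of the Jacobian ideal J(f) in C{p,q} is {q^4, p^3, p^2/2 + p*q^2}; counting standard monomials gives mu = 8. Corank 2; j^3 = p^3 is a perfect cube, so E-series; the 5-jet and mu = 8 give E_8.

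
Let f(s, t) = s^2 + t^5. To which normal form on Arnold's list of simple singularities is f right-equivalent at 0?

The Hessian of f at 0 has rank 1. Corank 1: A-series; mu = 4 gives A_4.

A_4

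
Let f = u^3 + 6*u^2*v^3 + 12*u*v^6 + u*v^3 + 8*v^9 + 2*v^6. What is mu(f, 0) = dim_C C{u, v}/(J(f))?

The Hessian of f at 0 is [[0, 0], [0, 0]] with rank 0, so corank 2. A Groebner basis of the Jacobian ideal J(f) in C{u,v} is {u^3, u*v^2, 3*u^2 + v^3}; counting standard monomials gives mu = 7. Corank 2; j^3 = u^3 is a perfect cube, so E-series; the 4-jet and mu = 7 give E_7.

7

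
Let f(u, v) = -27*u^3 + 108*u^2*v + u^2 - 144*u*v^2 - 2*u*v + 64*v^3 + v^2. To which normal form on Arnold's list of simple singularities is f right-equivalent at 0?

A_2

The Hessian of f at 0 has rank 1. Corank 1: A-series; mu = 2 gives A_2.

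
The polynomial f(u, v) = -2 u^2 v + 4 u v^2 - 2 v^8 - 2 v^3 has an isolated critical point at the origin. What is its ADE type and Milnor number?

The Hessian of f at 0 has rank 0. Corank 2; j^3 = -2*v*(u - v)^2 has shape L^2 M (L != M), so D-series; mu = 9 gives D_9.

Type D_{9}, Milnor number mu = 9.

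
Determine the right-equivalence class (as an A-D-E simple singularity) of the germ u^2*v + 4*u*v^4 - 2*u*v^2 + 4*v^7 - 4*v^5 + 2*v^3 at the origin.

D_{4}

The Hessian of f at 0 is [[0, 0], [0, 0]] with rank 0, so corank 2. A Groebner basis of the Jacobian ideal J(f) in C{u,v} is {v^3, u^2 + 2*v^2, u*v - v^2}; counting standard monomials gives mu = 4. Corank 2; j^3 = v*(u^2 - 2*u*v + 2*v^2) splits into three distinct lines over C (the quadratic factor has nonzero discriminant), so D_4.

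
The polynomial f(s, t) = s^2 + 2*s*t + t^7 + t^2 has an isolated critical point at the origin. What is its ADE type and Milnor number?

The Hessian of f at 0 has rank 1. Corank 1: A-series; mu = 6 gives A_6.

Type A_{6}, Milnor number mu = 6.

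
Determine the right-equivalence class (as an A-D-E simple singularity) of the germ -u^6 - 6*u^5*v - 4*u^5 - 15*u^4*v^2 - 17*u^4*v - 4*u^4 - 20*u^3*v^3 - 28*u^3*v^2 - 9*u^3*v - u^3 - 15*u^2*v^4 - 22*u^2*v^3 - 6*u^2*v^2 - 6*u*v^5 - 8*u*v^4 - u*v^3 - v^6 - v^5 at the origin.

E7

The Hessian of f at 0 is [[0, 0], [0, 0]] with rank 0, so corank 2. A Groebner basis of the Jacobian ideal J(f) in C{u,v} is {-3*u^2/5 + v^4 - v^3/5, u^3, u^2*v + u^2/5 + v^3/15, u^2/5 + u*v^2 + v^3/15}; counting standard monomials gives mu = 7. Corank 2; j^3 = -u^3 is a perfect cube, so E-series; the 4-jet and mu = 7 give E_7.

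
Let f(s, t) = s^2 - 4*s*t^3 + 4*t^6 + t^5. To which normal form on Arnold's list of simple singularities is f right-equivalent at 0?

The Hessian of f at 0 is [[2, 0], [0, 0]] with rank 1, so corank 1. A Groebner basis of the Jacobian ideal J(f) in C{s,t} is {-s/2 + t^3, s^2, s*t}; counting standard monomials gives mu = 4. Corank 1: A-series; mu = 4 gives A_4.

A4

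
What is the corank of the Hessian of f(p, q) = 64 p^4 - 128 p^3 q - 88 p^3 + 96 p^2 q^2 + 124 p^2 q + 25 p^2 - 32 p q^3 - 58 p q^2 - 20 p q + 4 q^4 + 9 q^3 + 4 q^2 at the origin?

1

The Hessian at 0 is [[50, -20], [-20, 8]] of rank 1; hence corank 1.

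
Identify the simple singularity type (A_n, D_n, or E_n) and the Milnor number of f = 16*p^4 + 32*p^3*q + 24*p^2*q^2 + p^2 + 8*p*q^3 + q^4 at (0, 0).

Type A_3, Milnor number mu = 3.

The Hessian of f at 0 is [[2, 0], [0, 0]] with rank 1, so corank 1. A Groebner basis of the Jacobian ideal J(f) in C{p,q} is {q^3, p}; counting standard monomials gives mu = 3. Corank 1: A-series; mu = 3 gives A_3.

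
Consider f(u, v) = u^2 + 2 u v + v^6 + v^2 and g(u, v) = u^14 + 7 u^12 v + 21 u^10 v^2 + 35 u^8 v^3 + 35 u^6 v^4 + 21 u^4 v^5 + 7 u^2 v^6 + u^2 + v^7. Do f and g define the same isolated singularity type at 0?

No.

The Hessian of f at 0 is [[2, 2], [2, 2]] with rank 1, so corank 1. A Groebner basis of the Jacobian ideal J(f) in C{u,v} is {v^5, u + v}; counting standard monomials gives mu = 5. Corank 1: A-series; mu = 5 gives A_5. The Hessian of g at 0 is [[2, 0], [0, 0]] with rank 1, so corank 1. A Groebner basis of the Jacobian ideal J(g) in C{u,v} is {v^6, u}; counting standard monomials gives mu = 6. Corank 1: A-series; mu = 6 gives A_6. f is A_5 but g is A_6, hence not right-equivalent.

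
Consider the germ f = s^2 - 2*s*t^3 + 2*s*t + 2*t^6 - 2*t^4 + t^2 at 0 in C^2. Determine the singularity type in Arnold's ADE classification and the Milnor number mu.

The Hessian of f at 0 is [[2, 2], [2, 2]] with rank 1, so corank 1. A Groebner basis of the Jacobian ideal J(f) in C{s,t} is {s*t^2 + s + t, -s + t^3 - t, s^2 + 2*s*t + t^2}; counting standard monomials gives mu = 5. Corank 1: A-series; mu = 5 gives A_5.

Type A_5, Milnor number mu = 5.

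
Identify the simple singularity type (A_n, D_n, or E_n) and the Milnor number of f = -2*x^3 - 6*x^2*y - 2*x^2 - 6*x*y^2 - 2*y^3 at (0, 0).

The Hessian of f at 0 is [[-4, 0], [0, 0]] with rank 1, so corank 1. A Groebner basis of the Jacobian ideal J(f) in C{x,y} is {y^2, x}; counting standard monomials gives mu = 2. Corank 1: A-series; mu = 2 gives A_2.

Type A_2, Milnor number mu = 2.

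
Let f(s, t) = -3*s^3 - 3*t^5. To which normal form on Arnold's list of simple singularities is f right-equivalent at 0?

E8

The Hessian of f at 0 has rank 0. Corank 2; j^3 = -3*s^3 is a perfect cube, so E-series; the 5-jet and mu = 8 give E_8.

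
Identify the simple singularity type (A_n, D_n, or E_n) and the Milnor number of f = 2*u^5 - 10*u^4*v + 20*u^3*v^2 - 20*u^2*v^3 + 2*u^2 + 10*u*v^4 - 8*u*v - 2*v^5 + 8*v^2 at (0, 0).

The Hessian of f at 0 is [[4, -8], [-8, 16]] with rank 1, so corank 1. A Groebner basis of the Jacobian ideal J(f) in C{u,v} is {v^4, u - 2*v}; counting standard monomials gives mu = 4. Corank 1: A-series; mu = 4 gives A_4.

Type A4, Milnor number mu = 4.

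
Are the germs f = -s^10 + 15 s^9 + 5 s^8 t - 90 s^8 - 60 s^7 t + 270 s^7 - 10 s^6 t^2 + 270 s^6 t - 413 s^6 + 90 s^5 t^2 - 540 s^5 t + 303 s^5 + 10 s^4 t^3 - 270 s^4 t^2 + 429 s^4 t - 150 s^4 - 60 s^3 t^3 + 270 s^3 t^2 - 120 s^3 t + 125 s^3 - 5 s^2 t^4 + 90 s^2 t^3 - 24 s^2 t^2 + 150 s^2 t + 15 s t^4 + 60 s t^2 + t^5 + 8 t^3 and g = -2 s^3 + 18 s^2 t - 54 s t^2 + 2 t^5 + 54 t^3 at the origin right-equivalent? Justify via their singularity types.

The Hessian of f at 0 has rank 0. Corank 2; j^3 = (5*s + 2*t)^3 is a perfect cube, so E-series; the 5-jet and mu = 8 give E_8. The Hessian of g at 0 has rank 0. Corank 2; j^3 = -2*(s - 3*t)^3 is a perfect cube, so E-series; the 5-jet and mu = 8 give E_8. Both have type E_8, hence right-equivalent.

Yes.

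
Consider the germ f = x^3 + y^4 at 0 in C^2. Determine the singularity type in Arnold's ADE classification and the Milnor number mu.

The Hessian of f at 0 has rank 0. Corank 2; j^3 = x^3 is a perfect cube, so E-series; the 4-jet and mu = 6 give E_6.

Type E6, Milnor number mu = 6.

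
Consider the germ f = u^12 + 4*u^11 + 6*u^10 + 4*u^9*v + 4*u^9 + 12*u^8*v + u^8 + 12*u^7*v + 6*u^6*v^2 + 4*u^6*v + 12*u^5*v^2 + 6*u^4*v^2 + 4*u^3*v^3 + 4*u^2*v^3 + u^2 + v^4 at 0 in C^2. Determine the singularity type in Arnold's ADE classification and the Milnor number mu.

The Hessian of f at 0 has rank 1. Corank 1: A-series; mu = 3 gives A_3.

Type A3, Milnor number mu = 3.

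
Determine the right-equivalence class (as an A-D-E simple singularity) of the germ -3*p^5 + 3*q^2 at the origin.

A_4

The Hessian of f at 0 has rank 1. Corank 1: A-series; mu = 4 gives A_4.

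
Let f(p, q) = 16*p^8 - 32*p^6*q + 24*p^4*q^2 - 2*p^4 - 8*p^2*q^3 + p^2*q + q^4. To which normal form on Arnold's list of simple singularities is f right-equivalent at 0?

D_{5}

The Hessian of f at 0 has rank 0. Corank 2; j^3 = p^2*q has shape L^2 M (L != M), so D-series; mu = 5 gives D_5.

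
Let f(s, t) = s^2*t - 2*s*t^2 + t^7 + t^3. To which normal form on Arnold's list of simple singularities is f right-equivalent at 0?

D_8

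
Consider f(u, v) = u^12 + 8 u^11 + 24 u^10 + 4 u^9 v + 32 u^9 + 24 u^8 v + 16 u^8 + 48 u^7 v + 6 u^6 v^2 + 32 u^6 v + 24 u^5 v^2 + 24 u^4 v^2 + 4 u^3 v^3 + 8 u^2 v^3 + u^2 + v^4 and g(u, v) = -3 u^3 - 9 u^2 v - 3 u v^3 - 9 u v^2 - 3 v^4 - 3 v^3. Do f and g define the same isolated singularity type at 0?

No.

The Hessian of f at 0 has rank 1. Corank 1: A-series; mu = 3 gives A_3. The Hessian of g at 0 has rank 0. Corank 2; j^3 = -3*(u + v)^3 is a perfect cube, so E-series; the 4-jet and mu = 7 give E_7. f is A_3 but g is E_7, hence not right-equivalent.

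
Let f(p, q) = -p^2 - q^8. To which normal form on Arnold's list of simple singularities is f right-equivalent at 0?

A_{7}

The Hessian of f at 0 is [[-2, 0], [0, 0]] with rank 1, so corank 1. A Groebner basis of the Jacobian ideal J(f) in C{p,q} is {q^7, p}; counting standard monomials gives mu = 7. Corank 1: A-series; mu = 7 gives A_7.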